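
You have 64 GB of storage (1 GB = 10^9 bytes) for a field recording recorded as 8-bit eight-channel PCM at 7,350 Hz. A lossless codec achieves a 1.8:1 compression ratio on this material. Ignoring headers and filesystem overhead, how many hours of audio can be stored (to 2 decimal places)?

544.22 hours

Uncompressed byte rate = 7,350 × 1 × 8 = 58,800 bytes/s.
After 1.8:1 compression, effective rate ≈ 32666.67 bytes/s.
Capacity = 64 × 1,000,000,000 = 64,000,000,000 bytes.
64,000,000,000 / effective rate ≈ 1959183.67 s → 544.22 hours.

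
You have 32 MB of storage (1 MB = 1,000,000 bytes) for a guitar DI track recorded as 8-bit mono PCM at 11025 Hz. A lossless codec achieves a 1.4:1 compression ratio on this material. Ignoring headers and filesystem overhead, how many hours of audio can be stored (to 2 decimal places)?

Uncompressed byte rate = 11,025 × 1 × 1 = 11,025 bytes/s.
After 1.4:1 compression, effective rate ≈ 7875 bytes/s.
Capacity = 32 × 1,000,000 = 32,000,000 bytes.
32,000,000 / effective rate ≈ 4063.49 s → 1.13 hours.

1.13 hours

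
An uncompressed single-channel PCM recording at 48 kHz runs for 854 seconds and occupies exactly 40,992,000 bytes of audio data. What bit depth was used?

8 bits

Bytes per sample = 40,992,000 / (48,000 × 854 × 1) = 40,992,000 / 40,992,000 = 1.
Bit depth = 1 × 8 = 8 bits.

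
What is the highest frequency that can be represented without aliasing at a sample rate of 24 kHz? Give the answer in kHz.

12 kHz

Nyquist frequency = sample rate / 2 = 24,000 / 2 = 12 kHz.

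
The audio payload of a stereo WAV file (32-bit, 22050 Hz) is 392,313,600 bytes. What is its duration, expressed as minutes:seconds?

Byte rate = 22,050 × 4 × 2 = 176,400 bytes/s.
Duration = 392,313,600 / 176,400 = 2,224 s.
2,224 s = 37:04.

37:04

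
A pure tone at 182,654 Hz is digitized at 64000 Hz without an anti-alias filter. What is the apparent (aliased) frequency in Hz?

9,346 Hz

Nyquist = 64,000/2 = 32,000 Hz; 182,654 Hz exceeds it.
Alias = |182,654 − 3×64,000| = |182,654 − 192,000| = 9,346 Hz.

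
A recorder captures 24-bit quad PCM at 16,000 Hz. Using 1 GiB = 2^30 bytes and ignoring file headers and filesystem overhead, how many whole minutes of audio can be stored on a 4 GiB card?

Uncompressed byte rate = 16,000 × 3 × 4 = 192,000 bytes/s.
Capacity = 4 × 1,073,741,824 = 4,294,967,296 bytes.
4,294,967,296 / 192,000 ≈ 22369.62 s → 372 minutes.

372 minutes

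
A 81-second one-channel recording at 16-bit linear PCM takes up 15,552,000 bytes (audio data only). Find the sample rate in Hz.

96,000 Hz

Bytes = sample_rate × seconds × bytes_per_sample × channels.
sample_rate = 15,552,000 / (81 × 2 × 1) = 15,552,000 / 162 = 96,000 Hz.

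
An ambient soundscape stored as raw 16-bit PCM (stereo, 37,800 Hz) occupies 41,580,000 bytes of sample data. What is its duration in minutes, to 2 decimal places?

Byte rate = 37,800 × 2 × 2 = 151,200 bytes/s.
Duration = 41,580,000 / 151,200 = 275 s.
275 s / 60 = 4.58 minutes.

4.58 minutes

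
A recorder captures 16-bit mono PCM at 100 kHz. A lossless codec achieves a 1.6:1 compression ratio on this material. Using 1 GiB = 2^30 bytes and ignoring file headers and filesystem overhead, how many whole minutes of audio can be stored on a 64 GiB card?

9,162 minutes

Uncompressed byte rate = 100,000 × 2 × 1 = 200,000 bytes/s.
After 1.6:1 compression, effective rate ≈ 125000 bytes/s.
Capacity = 64 × 1,073,741,824 = 68,719,476,736 bytes.
68,719,476,736 / effective rate ≈ 549755.81 s → 9,162 minutes.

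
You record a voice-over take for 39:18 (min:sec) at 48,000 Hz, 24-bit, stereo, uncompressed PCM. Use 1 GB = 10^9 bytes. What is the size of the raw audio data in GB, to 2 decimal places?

0.68 GB

Duration = 39:18 (min:sec) = 2,358 s.
Bytes = 48,000 samples/s × 2,358 s × 3 bytes/sample × 2 ch = 679,104,000 bytes.
679,104,000 / 1,000,000,000 = 0.68 GB.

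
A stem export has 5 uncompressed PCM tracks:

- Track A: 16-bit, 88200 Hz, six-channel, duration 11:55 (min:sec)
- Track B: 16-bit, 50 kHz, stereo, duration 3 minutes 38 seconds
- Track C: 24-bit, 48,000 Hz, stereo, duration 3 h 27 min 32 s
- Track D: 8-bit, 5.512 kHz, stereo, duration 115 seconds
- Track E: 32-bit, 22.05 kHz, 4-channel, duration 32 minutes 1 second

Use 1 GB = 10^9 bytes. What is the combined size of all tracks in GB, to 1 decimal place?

Track A: 11:55 (min:sec) = 715 s; 88,200 × 715 × 2 × 6 = 756,756,000 bytes.
Track B: 3 minutes 38 seconds = 218 s; 50,000 × 218 × 2 × 2 = 43,600,000 bytes.
Track C: 3 h 27 min 32 s = 12,452 s; 48,000 × 12,452 × 3 × 2 = 3,586,176,000 bytes.
Track D: 5,512 × 115 × 1 × 2 = 1,267,760 bytes.
Track E: 32 minutes 1 second = 1,921 s; 22,050 × 1,921 × 4 × 4 = 677,728,800 bytes.
Total = 5,065,528,560 bytes = 5.1 GB.

5.1 GB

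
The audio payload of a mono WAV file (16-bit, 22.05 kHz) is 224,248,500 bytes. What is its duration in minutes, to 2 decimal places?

84.75 minutes

Byte rate = 22,050 × 2 × 1 = 44,100 bytes/s.
Duration = 224,248,500 / 44,100 = 5,085 s.
5,085 s / 60 = 84.75 minutes.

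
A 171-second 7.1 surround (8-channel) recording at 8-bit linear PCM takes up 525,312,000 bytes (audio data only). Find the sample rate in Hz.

Bytes = sample_rate × seconds × bytes_per_sample × channels.
sample_rate = 525,312,000 / (171 × 1 × 8) = 525,312,000 / 1,368 = 384,000 Hz.

384,000 Hz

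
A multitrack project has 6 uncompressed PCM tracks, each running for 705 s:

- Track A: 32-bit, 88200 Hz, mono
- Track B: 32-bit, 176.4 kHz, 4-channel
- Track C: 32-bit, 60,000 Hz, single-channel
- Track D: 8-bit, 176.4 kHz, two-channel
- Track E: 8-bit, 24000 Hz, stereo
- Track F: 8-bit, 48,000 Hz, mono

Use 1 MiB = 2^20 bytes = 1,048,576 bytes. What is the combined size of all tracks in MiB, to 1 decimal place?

Track A: 88,200 × 705 × 4 × 1 = 248,724,000 bytes.
Track B: 176,400 × 705 × 4 × 4 = 1,989,792,000 bytes.
Track C: 60,000 × 705 × 4 × 1 = 169,200,000 bytes.
Track D: 176,400 × 705 × 1 × 2 = 248,724,000 bytes.
Track E: 24,000 × 705 × 1 × 2 = 33,840,000 bytes.
Track F: 48,000 × 705 × 1 × 1 = 33,840,000 bytes.
Total = 2,724,120,000 bytes = 2597.9 MiB.

2597.9 MiB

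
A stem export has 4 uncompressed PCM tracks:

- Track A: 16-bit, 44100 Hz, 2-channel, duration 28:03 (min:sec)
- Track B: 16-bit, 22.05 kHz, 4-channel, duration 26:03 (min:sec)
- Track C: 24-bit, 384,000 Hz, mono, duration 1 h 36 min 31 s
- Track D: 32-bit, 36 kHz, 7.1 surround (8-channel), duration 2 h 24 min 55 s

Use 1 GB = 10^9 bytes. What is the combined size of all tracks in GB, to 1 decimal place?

17.3 GB

Track A: 28:03 (min:sec) = 1,683 s; 44,100 × 1,683 × 2 × 2 = 296,881,200 bytes.
Track B: 26:03 (min:sec) = 1,563 s; 22,050 × 1,563 × 2 × 4 = 275,713,200 bytes.
Track C: 1 h 36 min 31 s = 5,791 s; 384,000 × 5,791 × 3 × 1 = 6,671,232,000 bytes.
Track D: 2 h 24 min 55 s = 8,695 s; 36,000 × 8,695 × 4 × 8 = 10,016,640,000 bytes.
Total = 17,260,466,400 bytes = 17.3 GB.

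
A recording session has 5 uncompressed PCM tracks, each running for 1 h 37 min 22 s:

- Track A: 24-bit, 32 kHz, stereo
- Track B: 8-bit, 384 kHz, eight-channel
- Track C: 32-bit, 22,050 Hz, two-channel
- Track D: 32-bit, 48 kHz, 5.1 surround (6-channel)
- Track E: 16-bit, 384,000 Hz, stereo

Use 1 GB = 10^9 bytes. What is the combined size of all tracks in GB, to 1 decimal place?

35.8 GB

1 h 37 min 22 s = 5,842 s.
Track A: 32,000 × 5,842 × 3 × 2 = 1,121,664,000 bytes.
Track B: 384,000 × 5,842 × 1 × 8 = 17,946,624,000 bytes.
Track C: 22,050 × 5,842 × 4 × 2 = 1,030,528,800 bytes.
Track D: 48,000 × 5,842 × 4 × 6 = 6,729,984,000 bytes.
Track E: 384,000 × 5,842 × 2 × 2 = 8,973,312,000 bytes.
Total = 35,802,112,800 bytes = 35.8 GB.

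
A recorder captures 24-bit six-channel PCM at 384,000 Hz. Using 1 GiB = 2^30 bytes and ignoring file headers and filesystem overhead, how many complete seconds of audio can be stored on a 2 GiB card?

310 seconds

Uncompressed byte rate = 384,000 × 3 × 6 = 6,912,000 bytes/s.
Capacity = 2 × 1,073,741,824 = 2,147,483,648 bytes.
2,147,483,648 / 6,912,000 ≈ 310.69 s → 310 seconds.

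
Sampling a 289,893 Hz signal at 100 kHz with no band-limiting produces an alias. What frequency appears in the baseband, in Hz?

10,107 Hz

Nyquist = 100,000/2 = 50,000 Hz; 289,893 Hz exceeds it.
Alias = |289,893 − 3×100,000| = |289,893 − 300,000| = 10,107 Hz.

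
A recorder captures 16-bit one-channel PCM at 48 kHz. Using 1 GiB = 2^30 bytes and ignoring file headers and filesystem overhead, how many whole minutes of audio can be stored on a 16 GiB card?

2,982 minutes

Uncompressed byte rate = 48,000 × 2 × 1 = 96,000 bytes/s.
Capacity = 16 × 1,073,741,824 = 17,179,869,184 bytes.
17,179,869,184 / 96,000 ≈ 178956.97 s → 2,982 minutes.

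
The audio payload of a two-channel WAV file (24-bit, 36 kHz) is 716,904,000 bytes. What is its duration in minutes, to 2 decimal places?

55.32 minutes

Byte rate = 36,000 × 3 × 2 = 216,000 bytes/s.
Duration = 716,904,000 / 216,000 = 3,319 s.
3,319 s / 60 = 55.32 minutes.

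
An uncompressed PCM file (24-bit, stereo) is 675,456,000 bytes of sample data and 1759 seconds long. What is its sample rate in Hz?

64,000 Hz

Bytes = sample_rate × seconds × bytes_per_sample × channels.
sample_rate = 675,456,000 / (1,759 × 3 × 2) = 675,456,000 / 10,554 = 64,000 Hz.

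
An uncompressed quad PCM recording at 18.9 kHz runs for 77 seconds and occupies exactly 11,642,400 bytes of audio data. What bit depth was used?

Bytes per sample = 11,642,400 / (18,900 × 77 × 4) = 11,642,400 / 5,821,200 = 2.
Bit depth = 2 × 8 = 16 bits.

16 bits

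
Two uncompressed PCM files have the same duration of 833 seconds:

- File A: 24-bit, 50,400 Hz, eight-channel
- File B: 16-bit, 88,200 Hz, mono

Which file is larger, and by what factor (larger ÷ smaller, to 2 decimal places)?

File A, by a factor of 6.86

File A: 50,400 × 3 × 8 = 1,209,600 bytes/s.
File B: 88,200 × 2 × 1 = 176,400 bytes/s.
File A is larger; ratio = 1,007,596,800 / 146,941,200 = 6.86.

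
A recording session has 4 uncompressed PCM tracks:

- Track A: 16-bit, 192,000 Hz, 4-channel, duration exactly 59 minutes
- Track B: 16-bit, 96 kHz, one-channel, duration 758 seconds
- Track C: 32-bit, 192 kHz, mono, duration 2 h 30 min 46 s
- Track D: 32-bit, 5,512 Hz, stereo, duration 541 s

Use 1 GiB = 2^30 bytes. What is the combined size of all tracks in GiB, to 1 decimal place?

Track A: exactly 59 minutes = 3,540 s; 192,000 × 3,540 × 2 × 4 = 5,437,440,000 bytes.
Track B: 96,000 × 758 × 2 × 1 = 145,536,000 bytes.
Track C: 2 h 30 min 46 s = 9,046 s; 192,000 × 9,046 × 4 × 1 = 6,947,328,000 bytes.
Track D: 5,512 × 541 × 4 × 2 = 23,855,936 bytes.
Total = 12,554,159,936 bytes = 11.7 GiB.

11.7 GiB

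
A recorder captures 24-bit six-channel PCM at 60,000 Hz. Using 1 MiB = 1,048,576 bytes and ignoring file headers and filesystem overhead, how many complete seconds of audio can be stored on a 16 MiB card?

Uncompressed byte rate = 60,000 × 3 × 6 = 1,080,000 bytes/s.
Capacity = 16 × 1,048,576 = 16,777,216 bytes.
16,777,216 / 1,080,000 ≈ 15.53 s → 15 seconds.

15 seconds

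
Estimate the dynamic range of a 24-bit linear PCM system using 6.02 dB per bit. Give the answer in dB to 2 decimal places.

144.48 dB

24 × 6.02 = 144.48 dB.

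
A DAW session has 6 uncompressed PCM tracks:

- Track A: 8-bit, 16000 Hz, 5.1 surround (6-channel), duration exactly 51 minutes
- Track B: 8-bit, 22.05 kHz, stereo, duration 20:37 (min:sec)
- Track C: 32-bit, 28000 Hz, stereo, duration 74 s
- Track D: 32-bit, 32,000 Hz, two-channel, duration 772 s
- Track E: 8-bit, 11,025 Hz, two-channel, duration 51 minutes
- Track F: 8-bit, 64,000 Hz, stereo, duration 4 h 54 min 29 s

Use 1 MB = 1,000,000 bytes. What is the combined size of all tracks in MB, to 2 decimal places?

2891.62 MB

Track A: exactly 51 minutes = 3,060 s; 16,000 × 3,060 × 1 × 6 = 293,760,000 bytes.
Track B: 20:37 (min:sec) = 1,237 s; 22,050 × 1,237 × 1 × 2 = 54,551,700 bytes.
Track C: 28,000 × 74 × 4 × 2 = 16,576,000 bytes.
Track D: 32,000 × 772 × 4 × 2 = 197,632,000 bytes.
Track E: 51 minutes = 3,060 s; 11,025 × 3,060 × 1 × 2 = 67,473,000 bytes.
Track F: 4 h 54 min 29 s = 17,669 s; 64,000 × 17,669 × 1 × 2 = 2,261,632,000 bytes.
Total = 2,891,624,700 bytes = 2891.62 MB.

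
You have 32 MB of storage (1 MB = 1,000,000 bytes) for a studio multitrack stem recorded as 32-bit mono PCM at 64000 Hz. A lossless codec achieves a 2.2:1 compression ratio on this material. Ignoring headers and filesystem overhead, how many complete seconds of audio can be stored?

Uncompressed byte rate = 64,000 × 4 × 1 = 256,000 bytes/s.
After 2.2:1 compression, effective rate ≈ 116363.64 bytes/s.
Capacity = 32 × 1,000,000 = 32,000,000 bytes.
32,000,000 / effective rate ≈ 275 s → 275 seconds.

275 seconds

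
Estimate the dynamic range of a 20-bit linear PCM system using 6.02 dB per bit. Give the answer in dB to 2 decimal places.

120.40 dB

20 × 6.02 = 120.40 dB.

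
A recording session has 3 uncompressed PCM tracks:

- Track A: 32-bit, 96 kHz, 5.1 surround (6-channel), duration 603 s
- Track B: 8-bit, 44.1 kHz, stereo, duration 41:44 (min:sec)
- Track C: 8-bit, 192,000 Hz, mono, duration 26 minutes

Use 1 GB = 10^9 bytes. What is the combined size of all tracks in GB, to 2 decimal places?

1.91 GB

Track A: 96,000 × 603 × 4 × 6 = 1,389,312,000 bytes.
Track B: 41:44 (min:sec) = 2,504 s; 44,100 × 2,504 × 1 × 2 = 220,852,800 bytes.
Track C: 26 minutes = 1,560 s; 192,000 × 1,560 × 1 × 1 = 299,520,000 bytes.
Total = 1,909,684,800 bytes = 1.91 GB.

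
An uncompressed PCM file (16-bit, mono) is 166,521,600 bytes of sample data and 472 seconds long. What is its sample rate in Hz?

176,400 Hz

Bytes = sample_rate × seconds × bytes_per_sample × channels.
sample_rate = 166,521,600 / (472 × 2 × 1) = 166,521,600 / 944 = 176,400 Hz.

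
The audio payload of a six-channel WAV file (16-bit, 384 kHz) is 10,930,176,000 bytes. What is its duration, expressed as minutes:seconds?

Byte rate = 384,000 × 2 × 6 = 4,608,000 bytes/s.
Duration = 10,930,176,000 / 4,608,000 = 2,372 s.
2,372 s = 39:32.

39:32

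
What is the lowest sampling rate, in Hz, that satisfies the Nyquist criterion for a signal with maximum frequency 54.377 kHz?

108,754 Hz

Minimum sample rate = 2 × 54,377 Hz = 108,754 Hz.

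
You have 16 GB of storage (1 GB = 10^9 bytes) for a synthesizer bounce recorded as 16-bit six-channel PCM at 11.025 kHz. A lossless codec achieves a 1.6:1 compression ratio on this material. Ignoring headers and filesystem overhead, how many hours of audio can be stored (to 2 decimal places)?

Uncompressed byte rate = 11,025 × 2 × 6 = 132,300 bytes/s.
After 1.6:1 compression, effective rate ≈ 82687.5 bytes/s.
Capacity = 16 × 1,000,000,000 = 16,000,000,000 bytes.
16,000,000,000 / effective rate ≈ 193499.62 s → 53.75 hours.

53.75 hours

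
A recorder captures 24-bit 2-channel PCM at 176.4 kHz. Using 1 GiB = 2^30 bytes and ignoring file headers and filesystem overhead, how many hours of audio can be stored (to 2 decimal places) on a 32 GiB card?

9.02 hours

Uncompressed byte rate = 176,400 × 3 × 2 = 1,058,400 bytes/s.
Capacity = 32 × 1,073,741,824 = 34,359,738,368 bytes.
34,359,738,368 / 1,058,400 ≈ 32463.85 s → 9.02 hours.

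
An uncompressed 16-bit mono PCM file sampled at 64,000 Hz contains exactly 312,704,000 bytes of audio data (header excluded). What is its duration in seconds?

Byte rate = 64,000 × 2 × 1 = 128,000 bytes/s.
Duration = 312,704,000 / 128,000 = 2,443 s.

2,443 seconds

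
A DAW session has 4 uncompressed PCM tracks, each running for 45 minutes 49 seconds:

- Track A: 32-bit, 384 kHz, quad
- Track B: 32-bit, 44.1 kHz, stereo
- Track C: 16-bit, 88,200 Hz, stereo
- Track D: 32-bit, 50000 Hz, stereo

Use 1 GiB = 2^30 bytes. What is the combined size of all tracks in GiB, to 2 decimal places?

18.56 GiB

45 minutes 49 seconds = 2,749 s.
Track A: 384,000 × 2,749 × 4 × 4 = 16,889,856,000 bytes.
Track B: 44,100 × 2,749 × 4 × 2 = 969,847,200 bytes.
Track C: 88,200 × 2,749 × 2 × 2 = 969,847,200 bytes.
Track D: 50,000 × 2,749 × 4 × 2 = 1,099,600,000 bytes.
Total = 19,929,150,400 bytes = 18.56 GiB.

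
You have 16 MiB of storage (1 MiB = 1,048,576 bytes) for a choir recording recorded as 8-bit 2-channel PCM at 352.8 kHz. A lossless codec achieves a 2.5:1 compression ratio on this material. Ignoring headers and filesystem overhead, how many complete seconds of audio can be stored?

59 seconds

Uncompressed byte rate = 352,800 × 1 × 2 = 705,600 bytes/s.
After 2.5:1 compression, effective rate ≈ 282240 bytes/s.
Capacity = 16 × 1,048,576 = 16,777,216 bytes.
16,777,216 / effective rate ≈ 59.44 s → 59 seconds.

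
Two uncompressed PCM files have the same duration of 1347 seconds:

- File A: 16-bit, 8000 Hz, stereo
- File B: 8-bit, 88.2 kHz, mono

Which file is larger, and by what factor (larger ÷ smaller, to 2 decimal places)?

File A: 8,000 × 2 × 2 = 32,000 bytes/s.
File B: 88,200 × 1 × 1 = 88,200 bytes/s.
File B is larger; ratio = 118,805,400 / 43,104,000 = 2.76.

File B, by a factor of 2.76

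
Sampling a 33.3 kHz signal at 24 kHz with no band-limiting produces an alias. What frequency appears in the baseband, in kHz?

Nyquist = 24,000/2 = 12,000 Hz; 33,300 Hz exceeds it.
Alias = |33,300 − 1×24,000| = |33,300 − 24,000| = 9,300 Hz = 9.3 kHz.

9.3 kHz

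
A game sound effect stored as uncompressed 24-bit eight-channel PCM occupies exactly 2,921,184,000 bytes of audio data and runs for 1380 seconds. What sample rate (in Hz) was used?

88,200 Hz

Bytes = sample_rate × seconds × bytes_per_sample × channels.
sample_rate = 2,921,184,000 / (1,380 × 3 × 8) = 2,921,184,000 / 33,120 = 88,200 Hz.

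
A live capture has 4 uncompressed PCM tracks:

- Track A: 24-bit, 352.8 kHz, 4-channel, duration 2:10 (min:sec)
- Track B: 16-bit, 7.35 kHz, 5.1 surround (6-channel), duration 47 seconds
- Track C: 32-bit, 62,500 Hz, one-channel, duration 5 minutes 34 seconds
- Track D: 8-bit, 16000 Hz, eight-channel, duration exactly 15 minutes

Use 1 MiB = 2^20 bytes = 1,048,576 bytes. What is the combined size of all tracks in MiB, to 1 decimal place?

Track A: 2:10 (min:sec) = 130 s; 352,800 × 130 × 3 × 4 = 550,368,000 bytes.
Track B: 7,350 × 47 × 2 × 6 = 4,145,400 bytes.
Track C: 5 minutes 34 seconds = 334 s; 62,500 × 334 × 4 × 1 = 83,500,000 bytes.
Track D: exactly 15 minutes = 900 s; 16,000 × 900 × 1 × 8 = 115,200,000 bytes.
Total = 753,213,400 bytes = 718.3 MiB.

718.3 MiB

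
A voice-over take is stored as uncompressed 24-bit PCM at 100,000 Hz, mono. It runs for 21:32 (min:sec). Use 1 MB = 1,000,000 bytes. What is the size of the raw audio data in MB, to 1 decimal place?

387.6 MB

Duration = 21:32 (min:sec) = 1,292 s.
Bytes = 100,000 samples/s × 1,292 s × 3 bytes/sample × 1 ch = 387,600,000 bytes.
387,600,000 / 1,000,000 = 387.6 MB.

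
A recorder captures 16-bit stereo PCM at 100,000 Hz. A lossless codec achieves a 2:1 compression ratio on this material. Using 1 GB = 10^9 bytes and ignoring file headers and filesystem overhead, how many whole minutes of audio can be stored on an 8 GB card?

Uncompressed byte rate = 100,000 × 2 × 2 = 400,000 bytes/s.
After 2:1 compression, effective rate ≈ 200000 bytes/s.
Capacity = 8 × 1,000,000,000 = 8,000,000,000 bytes.
8,000,000,000 / effective rate ≈ 40000 s → 666 minutes.

666 minutes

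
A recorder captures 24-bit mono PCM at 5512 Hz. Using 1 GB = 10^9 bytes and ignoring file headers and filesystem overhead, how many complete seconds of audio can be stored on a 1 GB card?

Uncompressed byte rate = 5,512 × 3 × 1 = 16,536 bytes/s.
Capacity = 1 × 1,000,000,000 = 1,000,000,000 bytes.
1,000,000,000 / 16,536 ≈ 60474.12 s → 60,474 seconds.

60,474 seconds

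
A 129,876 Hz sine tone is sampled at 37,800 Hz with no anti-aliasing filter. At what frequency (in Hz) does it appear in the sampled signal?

16,476 Hz

Nyquist = 37,800/2 = 18,900 Hz; 129,876 Hz exceeds it.
Alias = |129,876 − 3×37,800| = |129,876 − 113,400| = 16,476 Hz.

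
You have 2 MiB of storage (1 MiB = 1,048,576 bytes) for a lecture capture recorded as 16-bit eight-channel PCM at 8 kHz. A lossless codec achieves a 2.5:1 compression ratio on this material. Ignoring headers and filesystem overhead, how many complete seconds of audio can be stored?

40 seconds

Uncompressed byte rate = 8,000 × 2 × 8 = 128,000 bytes/s.
After 2.5:1 compression, effective rate ≈ 51200 bytes/s.
Capacity = 2 × 1,048,576 = 2,097,152 bytes.
2,097,152 / effective rate ≈ 40.96 s → 40 seconds.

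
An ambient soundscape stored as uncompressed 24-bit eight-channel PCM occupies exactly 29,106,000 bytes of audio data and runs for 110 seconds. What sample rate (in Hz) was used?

Bytes = sample_rate × seconds × bytes_per_sample × channels.
sample_rate = 29,106,000 / (110 × 3 × 8) = 29,106,000 / 2,640 = 11,025 Hz.

11,025 Hz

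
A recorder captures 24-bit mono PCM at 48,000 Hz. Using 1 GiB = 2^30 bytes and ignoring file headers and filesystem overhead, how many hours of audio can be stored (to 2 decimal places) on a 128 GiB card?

265.12 hours

Uncompressed byte rate = 48,000 × 3 × 1 = 144,000 bytes/s.
Capacity = 128 × 1,073,741,824 = 137,438,953,472 bytes.
137,438,953,472 / 144,000 ≈ 954437.18 s → 265.12 hours.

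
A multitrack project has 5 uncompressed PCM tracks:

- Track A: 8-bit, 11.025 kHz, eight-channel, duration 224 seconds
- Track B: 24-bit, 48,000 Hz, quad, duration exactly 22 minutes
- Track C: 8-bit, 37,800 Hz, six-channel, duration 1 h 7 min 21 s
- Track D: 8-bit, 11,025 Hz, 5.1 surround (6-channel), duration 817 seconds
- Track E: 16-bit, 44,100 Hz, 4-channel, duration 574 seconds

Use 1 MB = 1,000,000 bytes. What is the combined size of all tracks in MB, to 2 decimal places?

1953.13 MB

Track A: 11,025 × 224 × 1 × 8 = 19,756,800 bytes.
Track B: exactly 22 minutes = 1,320 s; 48,000 × 1,320 × 3 × 4 = 760,320,000 bytes.
Track C: 1 h 7 min 21 s = 4,041 s; 37,800 × 4,041 × 1 × 6 = 916,498,800 bytes.
Track D: 11,025 × 817 × 1 × 6 = 54,044,550 bytes.
Track E: 44,100 × 574 × 2 × 4 = 202,507,200 bytes.
Total = 1,953,127,350 bytes = 1953.13 MB.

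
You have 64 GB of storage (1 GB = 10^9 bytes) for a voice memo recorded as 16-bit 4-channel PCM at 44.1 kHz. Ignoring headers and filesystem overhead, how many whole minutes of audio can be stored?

Uncompressed byte rate = 44,100 × 2 × 4 = 352,800 bytes/s.
Capacity = 64 × 1,000,000,000 = 64,000,000,000 bytes.
64,000,000,000 / 352,800 ≈ 181405.9 s → 3,023 minutes.

3,023 minutes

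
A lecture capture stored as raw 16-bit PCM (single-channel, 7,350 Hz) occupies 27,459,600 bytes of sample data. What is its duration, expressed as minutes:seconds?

31:08

Byte rate = 7,350 × 2 × 1 = 14,700 bytes/s.
Duration = 27,459,600 / 14,700 = 1,868 s.
1,868 s = 31:08.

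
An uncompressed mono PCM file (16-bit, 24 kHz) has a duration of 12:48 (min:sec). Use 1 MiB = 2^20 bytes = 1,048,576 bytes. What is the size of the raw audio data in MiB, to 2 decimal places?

Duration = 12:48 (min:sec) = 768 s.
Bytes = 24,000 samples/s × 768 s × 2 bytes/sample × 1 ch = 36,864,000 bytes.
36,864,000 / 1,048,576 = 35.16 MiB.

35.16 MiB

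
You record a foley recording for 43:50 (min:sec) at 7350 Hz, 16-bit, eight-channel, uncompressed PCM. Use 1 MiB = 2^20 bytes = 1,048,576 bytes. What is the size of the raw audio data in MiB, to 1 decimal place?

Duration = 43:50 (min:sec) = 2,630 s.
Bytes = 7,350 samples/s × 2,630 s × 2 bytes/sample × 8 ch = 309,288,000 bytes.
309,288,000 / 1,048,576 = 295.0 MiB.

295.0 MiB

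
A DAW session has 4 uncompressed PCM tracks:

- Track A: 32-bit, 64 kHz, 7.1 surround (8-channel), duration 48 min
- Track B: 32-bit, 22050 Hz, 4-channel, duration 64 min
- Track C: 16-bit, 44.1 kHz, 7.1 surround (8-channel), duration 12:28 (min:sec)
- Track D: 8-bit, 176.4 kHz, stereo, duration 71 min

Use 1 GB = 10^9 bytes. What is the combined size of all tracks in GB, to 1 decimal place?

9.3 GB

Track A: 48 min = 2,880 s; 64,000 × 2,880 × 4 × 8 = 5,898,240,000 bytes.
Track B: 64 min = 3,840 s; 22,050 × 3,840 × 4 × 4 = 1,354,752,000 bytes.
Track C: 12:28 (min:sec) = 748 s; 44,100 × 748 × 2 × 8 = 527,788,800 bytes.
Track D: 71 min = 4,260 s; 176,400 × 4,260 × 1 × 2 = 1,502,928,000 bytes.
Total = 9,283,708,800 bytes = 9.3 GB.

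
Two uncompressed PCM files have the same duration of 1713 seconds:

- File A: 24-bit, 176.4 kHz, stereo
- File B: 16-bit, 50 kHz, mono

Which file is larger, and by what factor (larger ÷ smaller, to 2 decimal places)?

File A, by a factor of 10.58

File A: 176,400 × 3 × 2 = 1,058,400 bytes/s.
File B: 50,000 × 2 × 1 = 100,000 bytes/s.
File A is larger; ratio = 1,813,039,200 / 171,300,000 = 10.58.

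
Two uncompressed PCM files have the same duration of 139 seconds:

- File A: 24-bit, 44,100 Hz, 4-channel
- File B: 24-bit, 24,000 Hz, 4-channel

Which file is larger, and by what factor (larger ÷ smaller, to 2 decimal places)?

File A: 44,100 × 3 × 4 = 529,200 bytes/s.
File B: 24,000 × 3 × 4 = 288,000 bytes/s.
File A is larger; ratio = 73,558,800 / 40,032,000 = 1.84.

File A, by a factor of 1.84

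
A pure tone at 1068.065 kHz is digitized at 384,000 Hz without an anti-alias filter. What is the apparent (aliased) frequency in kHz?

Nyquist = 384,000/2 = 192,000 Hz; 1,068,065 Hz exceeds it.
Alias = |1,068,065 − 3×384,000| = |1,068,065 − 1,152,000| = 83,935 Hz = 83.935 kHz.

83.935 kHz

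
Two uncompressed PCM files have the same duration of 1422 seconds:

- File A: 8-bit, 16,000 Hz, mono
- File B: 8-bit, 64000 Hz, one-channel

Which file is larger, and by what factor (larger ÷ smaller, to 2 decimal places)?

File B, by a factor of 4.00

File A: 16,000 × 1 × 1 = 16,000 bytes/s.
File B: 64,000 × 1 × 1 = 64,000 bytes/s.
File B is larger; ratio = 91,008,000 / 22,752,000 = 4.00.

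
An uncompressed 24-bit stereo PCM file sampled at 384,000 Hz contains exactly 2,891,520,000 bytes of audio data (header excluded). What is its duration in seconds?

1,255 seconds

Byte rate = 384,000 × 3 × 2 = 2,304,000 bytes/s.
Duration = 2,891,520,000 / 2,304,000 = 1,255 s.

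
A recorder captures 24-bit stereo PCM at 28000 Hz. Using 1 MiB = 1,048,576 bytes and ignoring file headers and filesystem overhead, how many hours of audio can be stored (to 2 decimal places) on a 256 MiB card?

Uncompressed byte rate = 28,000 × 3 × 2 = 168,000 bytes/s.
Capacity = 256 × 1,048,576 = 268,435,456 bytes.
268,435,456 / 168,000 ≈ 1597.83 s → 0.44 hours.

0.44 hours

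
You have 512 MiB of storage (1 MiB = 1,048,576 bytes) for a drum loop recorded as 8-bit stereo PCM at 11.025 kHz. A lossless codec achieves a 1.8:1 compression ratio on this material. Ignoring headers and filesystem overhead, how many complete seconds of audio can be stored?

Uncompressed byte rate = 11,025 × 1 × 2 = 22,050 bytes/s.
After 1.8:1 compression, effective rate ≈ 12250 bytes/s.
Capacity = 512 × 1,048,576 = 536,870,912 bytes.
536,870,912 / effective rate ≈ 43826.2 s → 43,826 seconds.

43,826 seconds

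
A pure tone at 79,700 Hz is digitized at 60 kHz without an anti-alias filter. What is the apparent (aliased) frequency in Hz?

Nyquist = 60,000/2 = 30,000 Hz; 79,700 Hz exceeds it.
Alias = |79,700 − 1×60,000| = |79,700 − 60,000| = 19,700 Hz.

19,700 Hz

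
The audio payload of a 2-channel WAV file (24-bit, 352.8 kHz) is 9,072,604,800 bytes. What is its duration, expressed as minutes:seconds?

Byte rate = 352,800 × 3 × 2 = 2,116,800 bytes/s.
Duration = 9,072,604,800 / 2,116,800 = 4,286 s.
4,286 s = 71:26.

71:26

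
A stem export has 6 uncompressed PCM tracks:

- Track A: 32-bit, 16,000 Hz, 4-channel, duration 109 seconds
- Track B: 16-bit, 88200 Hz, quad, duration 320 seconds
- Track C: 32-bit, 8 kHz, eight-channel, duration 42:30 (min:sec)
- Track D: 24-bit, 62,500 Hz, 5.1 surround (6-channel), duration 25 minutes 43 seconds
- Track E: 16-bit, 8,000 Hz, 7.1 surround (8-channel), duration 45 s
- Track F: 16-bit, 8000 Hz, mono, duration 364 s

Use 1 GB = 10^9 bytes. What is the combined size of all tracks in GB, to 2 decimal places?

Track A: 16,000 × 109 × 4 × 4 = 27,904,000 bytes.
Track B: 88,200 × 320 × 2 × 4 = 225,792,000 bytes.
Track C: 42:30 (min:sec) = 2,550 s; 8,000 × 2,550 × 4 × 8 = 652,800,000 bytes.
Track D: 25 minutes 43 seconds = 1,543 s; 62,500 × 1,543 × 3 × 6 = 1,735,875,000 bytes.
Track E: 8,000 × 45 × 2 × 8 = 5,760,000 bytes.
Track F: 8,000 × 364 × 2 × 1 = 5,824,000 bytes.
Total = 2,653,955,000 bytes = 2.65 GB.

2.65 GB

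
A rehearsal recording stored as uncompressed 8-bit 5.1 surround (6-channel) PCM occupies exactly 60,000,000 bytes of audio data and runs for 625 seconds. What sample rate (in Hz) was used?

16,000 Hz

Bytes = sample_rate × seconds × bytes_per_sample × channels.
sample_rate = 60,000,000 / (625 × 1 × 6) = 60,000,000 / 3,750 = 16,000 Hz.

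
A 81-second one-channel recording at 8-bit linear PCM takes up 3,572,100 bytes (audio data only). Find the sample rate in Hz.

Bytes = sample_rate × seconds × bytes_per_sample × channels.
sample_rate = 3,572,100 / (81 × 1 × 1) = 3,572,100 / 81 = 44,100 Hz.

44,100 Hz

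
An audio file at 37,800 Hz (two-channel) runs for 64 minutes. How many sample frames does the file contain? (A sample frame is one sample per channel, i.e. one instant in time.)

64 minutes = 3,840 s.
37,800 samples/s × 3,840 s = 145,152,000 frames.

145,152,000 sample frames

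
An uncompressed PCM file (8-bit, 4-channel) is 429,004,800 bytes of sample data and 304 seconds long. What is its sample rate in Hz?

352,800 Hz

Bytes = sample_rate × seconds × bytes_per_sample × channels.
sample_rate = 429,004,800 / (304 × 1 × 4) = 429,004,800 / 1,216 = 352,800 Hz.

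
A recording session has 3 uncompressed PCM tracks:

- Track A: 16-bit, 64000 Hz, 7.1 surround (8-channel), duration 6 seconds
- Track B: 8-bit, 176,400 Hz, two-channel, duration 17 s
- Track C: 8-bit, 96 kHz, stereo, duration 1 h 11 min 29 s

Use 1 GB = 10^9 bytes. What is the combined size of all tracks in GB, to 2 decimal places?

0.84 GB

Track A: 64,000 × 6 × 2 × 8 = 6,144,000 bytes.
Track B: 176,400 × 17 × 1 × 2 = 5,997,600 bytes.
Track C: 1 h 11 min 29 s = 4,289 s; 96,000 × 4,289 × 1 × 2 = 823,488,000 bytes.
Total = 835,629,600 bytes = 0.84 GB.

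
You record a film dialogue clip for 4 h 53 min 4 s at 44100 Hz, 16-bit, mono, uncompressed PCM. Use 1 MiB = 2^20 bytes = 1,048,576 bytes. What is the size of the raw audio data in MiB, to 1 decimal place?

1479.1 MiB

Duration = 4 h 53 min 4 s = 17,584 s.
Bytes = 44,100 samples/s × 17,584 s × 2 bytes/sample × 1 ch = 1,550,908,800 bytes.
1,550,908,800 / 1,048,576 = 1479.1 MiB.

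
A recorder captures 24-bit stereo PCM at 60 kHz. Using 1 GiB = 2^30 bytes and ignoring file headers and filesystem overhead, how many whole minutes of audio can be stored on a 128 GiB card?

6,362 minutes

Uncompressed byte rate = 60,000 × 3 × 2 = 360,000 bytes/s.
Capacity = 128 × 1,073,741,824 = 137,438,953,472 bytes.
137,438,953,472 / 360,000 ≈ 381774.87 s → 6,362 minutes.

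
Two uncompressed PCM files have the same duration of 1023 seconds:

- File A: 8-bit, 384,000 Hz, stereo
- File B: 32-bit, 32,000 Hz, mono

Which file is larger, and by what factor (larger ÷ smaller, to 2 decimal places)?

File A, by a factor of 6.00

File A: 384,000 × 1 × 2 = 768,000 bytes/s.
File B: 32,000 × 4 × 1 = 128,000 bytes/s.
File A is larger; ratio = 785,664,000 / 130,944,000 = 6.00.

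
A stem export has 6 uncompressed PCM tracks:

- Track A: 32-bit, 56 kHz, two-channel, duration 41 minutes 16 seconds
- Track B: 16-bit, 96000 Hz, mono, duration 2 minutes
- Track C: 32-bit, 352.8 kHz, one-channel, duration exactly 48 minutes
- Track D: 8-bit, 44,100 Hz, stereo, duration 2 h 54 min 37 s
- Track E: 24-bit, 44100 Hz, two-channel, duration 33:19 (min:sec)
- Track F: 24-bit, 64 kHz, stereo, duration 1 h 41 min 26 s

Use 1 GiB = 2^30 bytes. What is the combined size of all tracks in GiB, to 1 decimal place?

Track A: 41 minutes 16 seconds = 2,476 s; 56,000 × 2,476 × 4 × 2 = 1,109,248,000 bytes.
Track B: 2 minutes = 120 s; 96,000 × 120 × 2 × 1 = 23,040,000 bytes.
Track C: exactly 48 minutes = 2,880 s; 352,800 × 2,880 × 4 × 1 = 4,064,256,000 bytes.
Track D: 2 h 54 min 37 s = 10,477 s; 44,100 × 10,477 × 1 × 2 = 924,071,400 bytes.
Track E: 33:19 (min:sec) = 1,999 s; 44,100 × 1,999 × 3 × 2 = 528,935,400 bytes.
Track F: 1 h 41 min 26 s = 6,086 s; 64,000 × 6,086 × 3 × 2 = 2,337,024,000 bytes.
Total = 8,986,574,800 bytes = 8.4 GiB.

8.4 GiB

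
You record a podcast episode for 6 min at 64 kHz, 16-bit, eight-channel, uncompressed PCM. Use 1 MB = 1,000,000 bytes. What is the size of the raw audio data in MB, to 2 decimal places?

368.64 MB

Duration = 6 min = 360 s.
Bytes = 64,000 samples/s × 360 s × 2 bytes/sample × 8 ch = 368,640,000 bytes.
368,640,000 / 1,000,000 = 368.64 MB.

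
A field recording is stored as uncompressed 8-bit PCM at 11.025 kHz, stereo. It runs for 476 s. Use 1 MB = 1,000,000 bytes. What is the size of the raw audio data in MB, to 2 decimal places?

10.50 MB

Bytes = 11,025 samples/s × 476 s × 1 bytes/sample × 2 ch = 10,495,800 bytes.
10,495,800 / 1,000,000 = 10.50 MB.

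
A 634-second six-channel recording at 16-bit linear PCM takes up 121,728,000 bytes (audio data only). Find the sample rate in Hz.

16,000 Hz

Bytes = sample_rate × seconds × bytes_per_sample × channels.
sample_rate = 121,728,000 / (634 × 2 × 6) = 121,728,000 / 7,608 = 16,000 Hz.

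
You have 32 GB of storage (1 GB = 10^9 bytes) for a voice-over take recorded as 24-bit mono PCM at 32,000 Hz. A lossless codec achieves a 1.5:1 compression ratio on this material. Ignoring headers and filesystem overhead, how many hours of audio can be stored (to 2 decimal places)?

138.89 hours

Uncompressed byte rate = 32,000 × 3 × 1 = 96,000 bytes/s.
After 1.5:1 compression, effective rate ≈ 64000 bytes/s.
Capacity = 32 × 1,000,000,000 = 32,000,000,000 bytes.
32,000,000,000 / effective rate ≈ 500000 s → 138.89 hours.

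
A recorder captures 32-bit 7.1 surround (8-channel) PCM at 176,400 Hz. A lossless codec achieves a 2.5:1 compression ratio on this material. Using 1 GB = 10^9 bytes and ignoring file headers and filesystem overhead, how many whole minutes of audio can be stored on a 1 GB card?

7 minutes

Uncompressed byte rate = 176,400 × 4 × 8 = 5,644,800 bytes/s.
After 2.5:1 compression, effective rate ≈ 2257920 bytes/s.
Capacity = 1 × 1,000,000,000 = 1,000,000,000 bytes.
1,000,000,000 / effective rate ≈ 442.89 s → 7 minutes.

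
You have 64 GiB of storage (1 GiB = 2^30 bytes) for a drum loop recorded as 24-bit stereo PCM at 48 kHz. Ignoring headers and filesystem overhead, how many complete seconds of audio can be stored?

238,609 seconds

Uncompressed byte rate = 48,000 × 3 × 2 = 288,000 bytes/s.
Capacity = 64 × 1,073,741,824 = 68,719,476,736 bytes.
68,719,476,736 / 288,000 ≈ 238609.29 s → 238,609 seconds.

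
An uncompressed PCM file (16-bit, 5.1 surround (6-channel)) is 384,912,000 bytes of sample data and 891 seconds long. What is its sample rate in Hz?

Bytes = sample_rate × seconds × bytes_per_sample × channels.
sample_rate = 384,912,000 / (891 × 2 × 6) = 384,912,000 / 10,692 = 36,000 Hz.

36,000 Hz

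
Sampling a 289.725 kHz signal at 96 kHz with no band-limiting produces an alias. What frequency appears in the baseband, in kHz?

1.725 kHz

Nyquist = 96,000/2 = 48,000 Hz; 289,725 Hz exceeds it.
Alias = |289,725 − 3×96,000| = |289,725 − 288,000| = 1,725 Hz = 1.725 kHz.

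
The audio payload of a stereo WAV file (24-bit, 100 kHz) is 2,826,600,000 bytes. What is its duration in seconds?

4,711 seconds

Byte rate = 100,000 × 3 × 2 = 600,000 bytes/s.
Duration = 2,826,600,000 / 600,000 = 4,711 s.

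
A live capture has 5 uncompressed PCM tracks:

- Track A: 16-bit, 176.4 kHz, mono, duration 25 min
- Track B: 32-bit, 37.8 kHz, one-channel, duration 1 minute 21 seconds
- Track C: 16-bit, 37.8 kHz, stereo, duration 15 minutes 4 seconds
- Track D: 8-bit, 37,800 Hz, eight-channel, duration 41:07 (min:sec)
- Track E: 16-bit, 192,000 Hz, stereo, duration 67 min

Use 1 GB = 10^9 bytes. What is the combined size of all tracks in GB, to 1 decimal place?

4.5 GB

Track A: 25 min = 1,500 s; 176,400 × 1,500 × 2 × 1 = 529,200,000 bytes.
Track B: 1 minute 21 seconds = 81 s; 37,800 × 81 × 4 × 1 = 12,247,200 bytes.
Track C: 15 minutes 4 seconds = 904 s; 37,800 × 904 × 2 × 2 = 136,684,800 bytes.
Track D: 41:07 (min:sec) = 2,467 s; 37,800 × 2,467 × 1 × 8 = 746,020,800 bytes.
Track E: 67 min = 4,020 s; 192,000 × 4,020 × 2 × 2 = 3,087,360,000 bytes.
Total = 4,511,512,800 bytes = 4.5 GB.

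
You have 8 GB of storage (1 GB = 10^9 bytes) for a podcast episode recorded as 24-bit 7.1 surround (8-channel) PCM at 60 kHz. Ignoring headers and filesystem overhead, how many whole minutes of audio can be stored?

Uncompressed byte rate = 60,000 × 3 × 8 = 1,440,000 bytes/s.
Capacity = 8 × 1,000,000,000 = 8,000,000,000 bytes.
8,000,000,000 / 1,440,000 ≈ 5555.56 s → 92 minutes.

92 minutes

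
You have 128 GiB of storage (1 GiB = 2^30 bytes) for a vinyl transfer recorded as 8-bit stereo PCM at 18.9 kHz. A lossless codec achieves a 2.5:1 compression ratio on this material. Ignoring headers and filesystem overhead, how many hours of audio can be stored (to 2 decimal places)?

2524.97 hours

Uncompressed byte rate = 18,900 × 1 × 2 = 37,800 bytes/s.
After 2.5:1 compression, effective rate ≈ 15120 bytes/s.
Capacity = 128 × 1,073,741,824 = 137,438,953,472 bytes.
137,438,953,472 / effective rate ≈ 9089877.88 s → 2524.97 hours.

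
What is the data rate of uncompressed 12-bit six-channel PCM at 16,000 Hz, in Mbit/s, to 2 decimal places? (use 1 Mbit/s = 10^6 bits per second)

1.15 Mbit/s

Bit rate = 16,000 × 12 × 6 = 1,152,000 bits/s.
= 1.15 Mbit/s.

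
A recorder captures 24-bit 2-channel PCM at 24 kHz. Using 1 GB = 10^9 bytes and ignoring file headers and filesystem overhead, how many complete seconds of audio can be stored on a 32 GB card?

222,222 seconds

Uncompressed byte rate = 24,000 × 3 × 2 = 144,000 bytes/s.
Capacity = 32 × 1,000,000,000 = 32,000,000,000 bytes.
32,000,000,000 / 144,000 ≈ 222222.22 s → 222,222 seconds.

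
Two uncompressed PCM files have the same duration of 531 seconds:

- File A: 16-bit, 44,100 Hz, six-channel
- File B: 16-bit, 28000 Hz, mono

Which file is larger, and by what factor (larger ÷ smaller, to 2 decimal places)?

File A: 44,100 × 2 × 6 = 529,200 bytes/s.
File B: 28,000 × 2 × 1 = 56,000 bytes/s.
File A is larger; ratio = 281,005,200 / 29,736,000 = 9.45.

File A, by a factor of 9.45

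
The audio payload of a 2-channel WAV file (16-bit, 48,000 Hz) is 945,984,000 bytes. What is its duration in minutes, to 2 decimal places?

82.12 minutes

Byte rate = 48,000 × 2 × 2 = 192,000 bytes/s.
Duration = 945,984,000 / 192,000 = 4,927 s.
4,927 s / 60 = 82.12 minutes.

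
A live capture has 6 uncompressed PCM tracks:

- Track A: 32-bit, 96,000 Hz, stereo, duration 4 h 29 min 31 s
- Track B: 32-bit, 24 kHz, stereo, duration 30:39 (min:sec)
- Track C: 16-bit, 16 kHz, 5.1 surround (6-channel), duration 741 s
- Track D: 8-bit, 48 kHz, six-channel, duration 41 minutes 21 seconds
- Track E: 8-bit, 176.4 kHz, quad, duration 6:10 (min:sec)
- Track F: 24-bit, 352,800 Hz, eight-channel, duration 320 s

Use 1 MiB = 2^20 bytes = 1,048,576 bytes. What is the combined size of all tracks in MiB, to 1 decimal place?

Track A: 4 h 29 min 31 s = 16,171 s; 96,000 × 16,171 × 4 × 2 = 12,419,328,000 bytes.
Track B: 30:39 (min:sec) = 1,839 s; 24,000 × 1,839 × 4 × 2 = 353,088,000 bytes.
Track C: 16,000 × 741 × 2 × 6 = 142,272,000 bytes.
Track D: 41 minutes 21 seconds = 2,481 s; 48,000 × 2,481 × 1 × 6 = 714,528,000 bytes.
Track E: 6:10 (min:sec) = 370 s; 176,400 × 370 × 1 × 4 = 261,072,000 bytes.
Track F: 352,800 × 320 × 3 × 8 = 2,709,504,000 bytes.
Total = 16,599,792,000 bytes = 15830.8 MiB.

15830.8 MiB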